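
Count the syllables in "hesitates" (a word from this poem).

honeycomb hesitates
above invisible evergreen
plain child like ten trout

"hesitates" has 3 syllables.

3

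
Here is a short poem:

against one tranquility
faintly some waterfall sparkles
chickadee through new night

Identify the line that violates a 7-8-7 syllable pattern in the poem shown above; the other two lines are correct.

Line 1: against(2) + one(1) + tranquility(4) = 7 ✓
Line 2: faintly(2) + some(1) + waterfall(3) + sparkles(2) = 8 ✓
Line 3: chickadee(3) + through(1) + new(1) + night(1) = 6 (expected 7)

The third line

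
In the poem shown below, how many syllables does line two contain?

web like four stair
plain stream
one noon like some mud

Line two: plain (1), stream (1) → 2

2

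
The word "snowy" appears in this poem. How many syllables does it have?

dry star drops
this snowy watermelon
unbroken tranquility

2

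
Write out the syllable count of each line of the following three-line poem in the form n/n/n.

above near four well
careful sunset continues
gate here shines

Line 1: "above near four well": 2+1+1+1 = 5
Line 2: "careful sunset continues": 2+2+3 = 7
Line 3: "gate here shines": 1+1+1 = 3

5/7/3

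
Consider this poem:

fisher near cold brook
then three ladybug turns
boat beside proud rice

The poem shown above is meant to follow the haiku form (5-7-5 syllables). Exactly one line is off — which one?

Line 1: "fisher near cold brook": 2+1+1+1 = 5 ✓
Line 2: "then three ladybug turns": 1+1+3+1 = 6 (expected 7)
Line 3: "boat beside proud rice": 1+2+1+1 = 5 ✓

Line 2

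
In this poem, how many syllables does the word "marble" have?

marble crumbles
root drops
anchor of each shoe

2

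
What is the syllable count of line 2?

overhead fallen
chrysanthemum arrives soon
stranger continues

Line 2: chrysanthemum(4) + arrives(2) + soon(1) = 7

7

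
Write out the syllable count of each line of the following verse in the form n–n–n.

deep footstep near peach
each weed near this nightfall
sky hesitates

Line 1: deep(1) + footstep(2) + near(1) + peach(1) = 5
Line 2: each(1) + weed(1) + near(1) + this(1) + nightfall(2) = 6
Line 3: sky(1) + hesitates(3) = 4

5–6–4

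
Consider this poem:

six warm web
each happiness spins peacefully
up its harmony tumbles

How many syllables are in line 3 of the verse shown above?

Line 3: up (1), its (1), harmony (3), tumbles (2) → 7

7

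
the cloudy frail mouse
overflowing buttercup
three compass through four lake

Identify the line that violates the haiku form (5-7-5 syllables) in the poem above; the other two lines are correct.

Line 3

Line 1: the(1) + cloudy(2) + frail(1) + mouse(1) = 5 ✓
Line 2: overflowing(4) + buttercup(3) = 7 ✓
Line 3: three(1) + compass(2) + through(1) + four(1) + lake(1) = 6 (expected 5)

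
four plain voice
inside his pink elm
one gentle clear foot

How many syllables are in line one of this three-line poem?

3

Line one: four (1), plain (1), voice (1) → 3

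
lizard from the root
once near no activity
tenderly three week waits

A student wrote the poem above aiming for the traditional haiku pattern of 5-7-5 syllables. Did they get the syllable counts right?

Line 1: lizard(2) + from(1) + the(1) + root(1) = 5 ✓
Line 2: once(1) + near(1) + no(1) + activity(4) = 7 ✓
Line 3: tenderly(3) + three(1) + week(1) + waits(1) = 6 (expected 5)

No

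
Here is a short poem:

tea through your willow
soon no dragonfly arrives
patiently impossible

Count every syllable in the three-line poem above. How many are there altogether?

Line 1: tea(1) + through(1) + your(1) + willow(2) = 5
Line 2: soon(1) + no(1) + dragonfly(3) + arrives(2) = 7
Line 3: patiently(3) + impossible(4) = 7
Total: 5 + 7 + 7 = 19

19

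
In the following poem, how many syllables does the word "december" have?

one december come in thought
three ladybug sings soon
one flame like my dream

3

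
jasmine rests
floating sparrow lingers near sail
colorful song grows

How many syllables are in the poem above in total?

Line 1: jasmine(2) + rests(1) = 3
Line 2: floating(2) + sparrow(2) + lingers(2) + near(1) + sail(1) = 8
Line 3: colorful(3) + song(1) + grows(1) = 5
Total: 3 + 8 + 5 = 16

16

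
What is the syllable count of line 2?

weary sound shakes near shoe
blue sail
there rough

Line 2: blue(1) + sail(1) = 2

2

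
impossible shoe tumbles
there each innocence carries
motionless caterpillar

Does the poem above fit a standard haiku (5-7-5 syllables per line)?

No

Line 1: "impossible shoe tumbles": 4+1+2 = 7 (expected 5)
Line 2: "there each innocence carries": 1+1+3+2 = 7 ✓
Line 3: "motionless caterpillar": 3+4 = 7 (expected 5)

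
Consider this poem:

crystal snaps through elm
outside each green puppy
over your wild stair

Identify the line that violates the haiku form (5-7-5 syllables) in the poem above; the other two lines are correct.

Line 1: crystal (2), snaps (1), through (1), elm (1) → 5 ✓
Line 2: outside (2), each (1), green (1), puppy (2) → 6 (expected 7)
Line 3: over (2), your (1), wild (1), stair (1) → 5 ✓

Line 2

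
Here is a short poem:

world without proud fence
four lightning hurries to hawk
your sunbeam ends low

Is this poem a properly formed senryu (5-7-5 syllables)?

Yes

Line 1: world(1) + without(2) + proud(1) + fence(1) = 5 ✓
Line 2: four(1) + lightning(2) + hurries(2) + to(1) + hawk(1) = 7 ✓
Line 3: your(1) + sunbeam(2) + ends(1) + low(1) = 5 ✓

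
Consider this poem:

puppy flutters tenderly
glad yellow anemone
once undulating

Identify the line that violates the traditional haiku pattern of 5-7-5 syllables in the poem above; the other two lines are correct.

The first line

Line 1: "puppy flutters tenderly": 2+2+3 = 7 (expected 5)
Line 2: "glad yellow anemone": 1+2+4 = 7 ✓
Line 3: "once undulating": 1+4 = 5 ✓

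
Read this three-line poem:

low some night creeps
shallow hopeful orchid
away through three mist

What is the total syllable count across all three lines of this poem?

15

Line 1: low(1) + some(1) + night(1) + creeps(1) = 4
Line 2: shallow(2) + hopeful(2) + orchid(2) = 6
Line 3: away(2) + through(1) + three(1) + mist(1) = 5
Total: 4 + 6 + 5 = 15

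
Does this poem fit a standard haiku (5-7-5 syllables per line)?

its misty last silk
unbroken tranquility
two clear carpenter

Yes

Line 1: "its misty last silk": 1+2+1+1 = 5 ✓
Line 2: "unbroken tranquility": 3+4 = 7 ✓
Line 3: "two clear carpenter": 1+1+3 = 5 ✓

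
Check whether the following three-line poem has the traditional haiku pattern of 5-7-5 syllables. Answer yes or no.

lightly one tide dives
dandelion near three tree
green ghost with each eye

Yes

Line 1: lightly(2) + one(1) + tide(1) + dives(1) = 5 ✓
Line 2: dandelion(4) + near(1) + three(1) + tree(1) = 7 ✓
Line 3: green(1) + ghost(1) + with(1) + each(1) + eye(1) = 5 ✓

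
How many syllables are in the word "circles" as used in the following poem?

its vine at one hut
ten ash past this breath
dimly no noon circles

"circles" has 2 syllables.

2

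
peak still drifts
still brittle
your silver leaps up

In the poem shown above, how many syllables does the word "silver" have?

2

"silver" has 2 syllables.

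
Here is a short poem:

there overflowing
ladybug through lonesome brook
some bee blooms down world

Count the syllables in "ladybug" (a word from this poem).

3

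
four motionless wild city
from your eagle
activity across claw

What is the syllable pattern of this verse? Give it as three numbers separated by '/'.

7/4/7

Line 1: "four motionless wild city": 1+3+1+2 = 7
Line 2: "from your eagle": 1+1+2 = 4
Line 3: "activity across claw": 4+2+1 = 7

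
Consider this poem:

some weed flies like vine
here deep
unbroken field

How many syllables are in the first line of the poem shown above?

The first line: some(1) + weed(1) + flies(1) + like(1) + vine(1) = 5

5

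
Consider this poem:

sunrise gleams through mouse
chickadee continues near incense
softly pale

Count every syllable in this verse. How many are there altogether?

Line 1: "sunrise gleams through mouse": 2+1+1+1 = 5
Line 2: "chickadee continues near incense": 3+3+1+2 = 9
Line 3: "softly pale": 2+1 = 3
Total: 5 + 9 + 3 = 17

17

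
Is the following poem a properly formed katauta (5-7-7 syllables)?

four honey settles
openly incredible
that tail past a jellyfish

Line 1: four (1), honey (2), settles (2) → 5 ✓
Line 2: openly (3), incredible (4) → 7 ✓
Line 3: that (1), tail (1), past (1), a (1), jellyfish (3) → 7 ✓

Yes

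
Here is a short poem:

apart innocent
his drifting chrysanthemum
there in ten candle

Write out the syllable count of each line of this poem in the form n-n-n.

5-7-5

Line 1: apart(2) + innocent(3) = 5
Line 2: his(1) + drifting(2) + chrysanthemum(4) = 7
Line 3: there(1) + in(1) + ten(1) + candle(2) = 5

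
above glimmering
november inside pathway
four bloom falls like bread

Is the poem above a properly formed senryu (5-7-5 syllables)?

Line 1: "above glimmering": 2+3 = 5 ✓
Line 2: "november inside pathway": 3+2+2 = 7 ✓
Line 3: "four bloom falls like bread": 1+1+1+1+1 = 5 ✓

Yes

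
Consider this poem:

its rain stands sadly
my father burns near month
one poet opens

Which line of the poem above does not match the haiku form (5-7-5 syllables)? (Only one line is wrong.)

Line 1: "its rain stands sadly": 1+1+1+2 = 5 ✓
Line 2: "my father burns near month": 1+2+1+1+1 = 6 (expected 7)
Line 3: "one poet opens": 1+2+2 = 5 ✓

Line 2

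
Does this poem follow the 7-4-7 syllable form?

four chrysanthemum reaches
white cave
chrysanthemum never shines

No

Line 1: four(1) + chrysanthemum(4) + reaches(2) = 7 ✓
Line 2: white(1) + cave(1) = 2 (expected 4)
Line 3: chrysanthemum(4) + never(2) + shines(1) = 7 ✓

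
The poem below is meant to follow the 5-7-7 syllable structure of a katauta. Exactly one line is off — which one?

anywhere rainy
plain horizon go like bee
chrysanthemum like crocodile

Line 1: anywhere(3) + rainy(2) = 5 ✓
Line 2: plain(1) + horizon(3) + go(1) + like(1) + bee(1) = 7 ✓
Line 3: chrysanthemum(4) + like(1) + crocodile(3) = 8 (expected 7)

The third line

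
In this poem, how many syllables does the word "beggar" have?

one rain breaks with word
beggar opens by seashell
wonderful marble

2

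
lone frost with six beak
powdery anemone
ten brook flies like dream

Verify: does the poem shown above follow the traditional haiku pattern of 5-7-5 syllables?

Yes

Line 1: lone (1), frost (1), with (1), six (1), beak (1) → 5 ✓
Line 2: powdery (3), anemone (4) → 7 ✓
Line 3: ten (1), brook (1), flies (1), like (1), dream (1) → 5 ✓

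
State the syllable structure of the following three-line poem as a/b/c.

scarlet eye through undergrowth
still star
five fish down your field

7/2/5

Line 1: scarlet(2) + eye(1) + through(1) + undergrowth(3) = 7
Line 2: still(1) + star(1) = 2
Line 3: five(1) + fish(1) + down(1) + your(1) + field(1) = 5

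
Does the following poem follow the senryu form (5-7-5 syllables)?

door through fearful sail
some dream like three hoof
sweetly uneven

No

Line 1: door (1), through (1), fearful (2), sail (1) → 5 ✓
Line 2: some (1), dream (1), like (1), three (1), hoof (1) → 5 (expected 7)
Line 3: sweetly (2), uneven (3) → 5 ✓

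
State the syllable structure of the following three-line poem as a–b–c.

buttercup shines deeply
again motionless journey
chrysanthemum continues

6–7–7

Line 1: buttercup (3), shines (1), deeply (2) → 6
Line 2: again (2), motionless (3), journey (2) → 7
Line 3: chrysanthemum (4), continues (3) → 7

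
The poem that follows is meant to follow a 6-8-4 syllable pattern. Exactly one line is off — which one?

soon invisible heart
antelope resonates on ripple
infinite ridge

The second line

Line 1: "soon invisible heart": 1+4+1 = 6 ✓
Line 2: "antelope resonates on ripple": 3+3+1+2 = 9 (expected 8)
Line 3: "infinite ridge": 3+1 = 4 ✓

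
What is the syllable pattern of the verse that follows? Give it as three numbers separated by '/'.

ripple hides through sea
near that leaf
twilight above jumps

5/3/5

Line 1: ripple(2) + hides(1) + through(1) + sea(1) = 5
Line 2: near(1) + that(1) + leaf(1) = 3
Line 3: twilight(2) + above(2) + jumps(1) = 5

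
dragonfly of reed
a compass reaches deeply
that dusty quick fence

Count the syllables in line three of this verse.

Line three: that(1) + dusty(2) + quick(1) + fence(1) = 5

5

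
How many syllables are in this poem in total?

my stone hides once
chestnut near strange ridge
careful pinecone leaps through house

16

Line 1: my(1) + stone(1) + hides(1) + once(1) = 4
Line 2: chestnut(2) + near(1) + strange(1) + ridge(1) = 5
Line 3: careful(2) + pinecone(2) + leaps(1) + through(1) + house(1) = 7
Total: 4 + 5 + 7 = 16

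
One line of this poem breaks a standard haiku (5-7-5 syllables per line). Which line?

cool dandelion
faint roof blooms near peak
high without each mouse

The second line

Line 1: cool(1) + dandelion(4) = 5 ✓
Line 2: faint(1) + roof(1) + blooms(1) + near(1) + peak(1) = 5 (expected 7)
Line 3: high(1) + without(2) + each(1) + mouse(1) = 5 ✓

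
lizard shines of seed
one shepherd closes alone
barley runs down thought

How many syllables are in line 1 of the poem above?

Line 1: "lizard shines of seed": 2+1+1+1 = 5

5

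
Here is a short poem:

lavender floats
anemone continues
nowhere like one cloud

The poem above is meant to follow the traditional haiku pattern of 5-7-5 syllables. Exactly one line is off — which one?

The first line

Line 1: lavender (3), floats (1) → 4 (expected 5)
Line 2: anemone (4), continues (3) → 7 ✓
Line 3: nowhere (2), like (1), one (1), cloud (1) → 5 ✓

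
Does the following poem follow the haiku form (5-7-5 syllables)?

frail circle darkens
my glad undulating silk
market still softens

Yes

Line 1: frail(1) + circle(2) + darkens(2) = 5 ✓
Line 2: my(1) + glad(1) + undulating(4) + silk(1) = 7 ✓
Line 3: market(2) + still(1) + softens(2) = 5 ✓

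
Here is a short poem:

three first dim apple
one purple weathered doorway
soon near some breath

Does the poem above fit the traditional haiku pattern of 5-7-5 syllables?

Line 1: "three first dim apple": 1+1+1+2 = 5 ✓
Line 2: "one purple weathered doorway": 1+2+2+2 = 7 ✓
Line 3: "soon near some breath": 1+1+1+1 = 4 (expected 5)

No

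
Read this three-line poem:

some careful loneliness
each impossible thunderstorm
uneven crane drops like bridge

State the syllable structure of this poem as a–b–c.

6–8–7

Line 1: some(1) + careful(2) + loneliness(3) = 6
Line 2: each(1) + impossible(4) + thunderstorm(3) = 8
Line 3: uneven(3) + crane(1) + drops(1) + like(1) + bridge(1) = 7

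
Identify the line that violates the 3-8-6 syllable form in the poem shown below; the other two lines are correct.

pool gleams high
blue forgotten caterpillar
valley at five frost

The third line

Line 1: pool(1) + gleams(1) + high(1) = 3 ✓
Line 2: blue(1) + forgotten(3) + caterpillar(4) = 8 ✓
Line 3: valley(2) + at(1) + five(1) + frost(1) = 5 (expected 6)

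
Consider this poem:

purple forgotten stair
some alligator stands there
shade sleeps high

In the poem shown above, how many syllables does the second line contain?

The second line: "some alligator stands there": 1+4+1+1 = 7

7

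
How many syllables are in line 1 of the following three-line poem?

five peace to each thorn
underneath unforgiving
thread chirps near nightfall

Line 1: five(1) + peace(1) + to(1) + each(1) + thorn(1) = 5

5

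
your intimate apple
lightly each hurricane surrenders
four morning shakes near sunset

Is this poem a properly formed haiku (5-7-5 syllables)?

Line 1: your (1), intimate (3), apple (2) → 6 (expected 5)
Line 2: lightly (2), each (1), hurricane (3), surrenders (3) → 9 (expected 7)
Line 3: four (1), morning (2), shakes (1), near (1), sunset (2) → 7 (expected 5)

No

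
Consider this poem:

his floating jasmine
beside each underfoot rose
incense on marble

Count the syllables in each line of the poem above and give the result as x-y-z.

5-7-5

Line 1: his (1), floating (2), jasmine (2) → 5
Line 2: beside (2), each (1), underfoot (3), rose (1) → 7
Line 3: incense (2), on (1), marble (2) → 5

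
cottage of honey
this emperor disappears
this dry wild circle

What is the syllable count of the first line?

The first line: "cottage of honey": 2+1+2 = 5

5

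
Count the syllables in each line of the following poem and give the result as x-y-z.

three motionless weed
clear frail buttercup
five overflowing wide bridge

Line 1: "three motionless weed": 1+3+1 = 5
Line 2: "clear frail buttercup": 1+1+3 = 5
Line 3: "five overflowing wide bridge": 1+4+1+1 = 7

5-5-7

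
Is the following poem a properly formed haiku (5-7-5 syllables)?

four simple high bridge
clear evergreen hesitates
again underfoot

Yes

Line 1: four(1) + simple(2) + high(1) + bridge(1) = 5 ✓
Line 2: clear(1) + evergreen(3) + hesitates(3) = 7 ✓
Line 3: again(2) + underfoot(3) = 5 ✓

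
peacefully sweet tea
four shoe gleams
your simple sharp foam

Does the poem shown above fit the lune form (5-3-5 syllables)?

Line 1: peacefully(3) + sweet(1) + tea(1) = 5 ✓
Line 2: four(1) + shoe(1) + gleams(1) = 3 ✓
Line 3: your(1) + simple(2) + sharp(1) + foam(1) = 5 ✓

Yes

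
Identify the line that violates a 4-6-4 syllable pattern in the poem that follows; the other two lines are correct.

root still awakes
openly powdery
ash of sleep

Line 1: root (1), still (1), awakes (2) → 4 ✓
Line 2: openly (3), powdery (3) → 6 ✓
Line 3: ash (1), of (1), sleep (1) → 3 (expected 4)

Line 3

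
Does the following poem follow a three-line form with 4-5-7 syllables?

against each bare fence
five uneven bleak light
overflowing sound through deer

Line 1: against(2) + each(1) + bare(1) + fence(1) = 5 (expected 4)
Line 2: five(1) + uneven(3) + bleak(1) + light(1) = 6 (expected 5)
Line 3: overflowing(4) + sound(1) + through(1) + deer(1) = 7 ✓

No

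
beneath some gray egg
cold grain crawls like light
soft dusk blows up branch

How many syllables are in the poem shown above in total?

15

Line 1: "beneath some gray egg": 2+1+1+1 = 5
Line 2: "cold grain crawls like light": 1+1+1+1+1 = 5
Line 3: "soft dusk blows up branch": 1+1+1+1+1 = 5
Total: 5 + 5 + 5 = 15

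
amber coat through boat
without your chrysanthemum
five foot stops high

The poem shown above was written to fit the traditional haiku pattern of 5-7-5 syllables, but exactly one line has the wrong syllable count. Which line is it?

Line 3

Line 1: "amber coat through boat": 2+1+1+1 = 5 ✓
Line 2: "without your chrysanthemum": 2+1+4 = 7 ✓
Line 3: "five foot stops high": 1+1+1+1 = 4 (expected 5)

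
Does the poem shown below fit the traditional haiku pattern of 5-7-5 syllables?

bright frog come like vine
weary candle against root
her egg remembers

Line 1: "bright frog come like vine": 1+1+1+1+1 = 5 ✓
Line 2: "weary candle against root": 2+2+2+1 = 7 ✓
Line 3: "her egg remembers": 1+1+3 = 5 ✓

Yes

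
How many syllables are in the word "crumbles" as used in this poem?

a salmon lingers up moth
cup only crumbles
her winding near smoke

2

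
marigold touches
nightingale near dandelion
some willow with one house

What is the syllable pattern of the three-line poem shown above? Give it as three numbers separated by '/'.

5/8/6

Line 1: "marigold touches": 3+2 = 5
Line 2: "nightingale near dandelion": 3+1+4 = 8
Line 3: "some willow with one house": 1+2+1+1+1 = 6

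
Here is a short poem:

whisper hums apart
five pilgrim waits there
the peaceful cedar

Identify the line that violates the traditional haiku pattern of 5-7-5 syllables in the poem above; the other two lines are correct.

The second line

Line 1: whisper(2) + hums(1) + apart(2) = 5 ✓
Line 2: five(1) + pilgrim(2) + waits(1) + there(1) = 5 (expected 7)
Line 3: the(1) + peaceful(2) + cedar(2) = 5 ✓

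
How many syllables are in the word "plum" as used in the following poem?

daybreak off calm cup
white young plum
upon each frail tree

"plum" has 1 syllable.

1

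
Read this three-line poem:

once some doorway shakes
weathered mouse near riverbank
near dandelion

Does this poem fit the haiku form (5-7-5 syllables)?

Line 1: "once some doorway shakes": 1+1+2+1 = 5 ✓
Line 2: "weathered mouse near riverbank": 2+1+1+3 = 7 ✓
Line 3: "near dandelion": 1+4 = 5 ✓

Yes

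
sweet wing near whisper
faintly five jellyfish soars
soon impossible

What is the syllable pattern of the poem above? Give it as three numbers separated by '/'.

5/7/5

Line 1: sweet(1) + wing(1) + near(1) + whisper(2) = 5
Line 2: faintly(2) + five(1) + jellyfish(3) + soars(1) = 7
Line 3: soon(1) + impossible(4) = 5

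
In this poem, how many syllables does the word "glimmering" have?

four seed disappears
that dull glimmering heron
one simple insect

"glimmering" has 3 syllables.

3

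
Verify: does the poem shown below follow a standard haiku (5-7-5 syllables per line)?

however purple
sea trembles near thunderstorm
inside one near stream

Line 1: "however purple": 3+2 = 5 ✓
Line 2: "sea trembles near thunderstorm": 1+2+1+3 = 7 ✓
Line 3: "inside one near stream": 2+1+1+1 = 5 ✓

Yes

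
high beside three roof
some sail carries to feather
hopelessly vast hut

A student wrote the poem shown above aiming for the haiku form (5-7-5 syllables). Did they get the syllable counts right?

Yes

Line 1: high (1), beside (2), three (1), roof (1) → 5 ✓
Line 2: some (1), sail (1), carries (2), to (1), feather (2) → 7 ✓
Line 3: hopelessly (3), vast (1), hut (1) → 5 ✓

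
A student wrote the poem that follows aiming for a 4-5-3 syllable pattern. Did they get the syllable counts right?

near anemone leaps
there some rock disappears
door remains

No

Line 1: "near anemone leaps": 1+4+1 = 6 (expected 4)
Line 2: "there some rock disappears": 1+1+1+3 = 6 (expected 5)
Line 3: "door remains": 1+2 = 3 ✓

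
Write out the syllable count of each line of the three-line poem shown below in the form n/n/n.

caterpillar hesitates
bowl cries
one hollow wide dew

Line 1: "caterpillar hesitates": 4+3 = 7
Line 2: "bowl cries": 1+1 = 2
Line 3: "one hollow wide dew": 1+2+1+1 = 5

7/2/5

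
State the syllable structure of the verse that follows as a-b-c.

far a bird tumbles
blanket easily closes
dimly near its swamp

5-7-5

Line 1: far (1), a (1), bird (1), tumbles (2) → 5
Line 2: blanket (2), easily (3), closes (2) → 7
Line 3: dimly (2), near (1), its (1), swamp (1) → 5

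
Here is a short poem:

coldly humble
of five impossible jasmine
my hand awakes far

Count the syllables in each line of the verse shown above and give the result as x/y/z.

Line 1: "coldly humble": 2+2 = 4
Line 2: "of five impossible jasmine": 1+1+4+2 = 8
Line 3: "my hand awakes far": 1+1+2+1 = 5

4/8/5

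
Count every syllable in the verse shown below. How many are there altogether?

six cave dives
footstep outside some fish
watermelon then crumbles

Line 1: six(1) + cave(1) + dives(1) = 3
Line 2: footstep(2) + outside(2) + some(1) + fish(1) = 6
Line 3: watermelon(4) + then(1) + crumbles(2) = 7
Total: 3 + 6 + 7 = 16

16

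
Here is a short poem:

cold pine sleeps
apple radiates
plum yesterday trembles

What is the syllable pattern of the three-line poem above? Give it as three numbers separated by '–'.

Line 1: cold(1) + pine(1) + sleeps(1) = 3
Line 2: apple(2) + radiates(3) = 5
Line 3: plum(1) + yesterday(3) + trembles(2) = 6

3–5–6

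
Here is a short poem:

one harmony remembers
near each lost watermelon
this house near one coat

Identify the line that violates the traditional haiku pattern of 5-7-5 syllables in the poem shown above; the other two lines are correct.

The first line

Line 1: one (1), harmony (3), remembers (3) → 7 (expected 5)
Line 2: near (1), each (1), lost (1), watermelon (4) → 7 ✓
Line 3: this (1), house (1), near (1), one (1), coat (1) → 5 ✓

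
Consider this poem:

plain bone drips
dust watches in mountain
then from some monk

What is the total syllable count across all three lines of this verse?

Line 1: plain(1) + bone(1) + drips(1) = 3
Line 2: dust(1) + watches(2) + in(1) + mountain(2) = 6
Line 3: then(1) + from(1) + some(1) + monk(1) = 4
Total: 3 + 6 + 4 = 13

13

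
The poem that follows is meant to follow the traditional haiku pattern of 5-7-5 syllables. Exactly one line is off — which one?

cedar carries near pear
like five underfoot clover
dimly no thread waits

The first line

Line 1: "cedar carries near pear": 2+2+1+1 = 6 (expected 5)
Line 2: "like five underfoot clover": 1+1+3+2 = 7 ✓
Line 3: "dimly no thread waits": 2+1+1+1 = 5 ✓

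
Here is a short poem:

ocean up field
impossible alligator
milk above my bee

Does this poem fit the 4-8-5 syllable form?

Yes

Line 1: ocean(2) + up(1) + field(1) = 4 ✓
Line 2: impossible(4) + alligator(4) = 8 ✓
Line 3: milk(1) + above(2) + my(1) + bee(1) = 5 ✓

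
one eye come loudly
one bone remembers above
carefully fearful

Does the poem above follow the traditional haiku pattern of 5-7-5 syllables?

Line 1: one (1), eye (1), come (1), loudly (2) → 5 ✓
Line 2: one (1), bone (1), remembers (3), above (2) → 7 ✓
Line 3: carefully (3), fearful (2) → 5 ✓

Yes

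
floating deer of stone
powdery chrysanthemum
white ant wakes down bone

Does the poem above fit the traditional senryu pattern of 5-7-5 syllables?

Line 1: floating(2) + deer(1) + of(1) + stone(1) = 5 ✓
Line 2: powdery(3) + chrysanthemum(4) = 7 ✓
Line 3: white(1) + ant(1) + wakes(1) + down(1) + bone(1) = 5 ✓

Yes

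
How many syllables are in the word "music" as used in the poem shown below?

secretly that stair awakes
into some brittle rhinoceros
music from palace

2

"music" has 2 syllables.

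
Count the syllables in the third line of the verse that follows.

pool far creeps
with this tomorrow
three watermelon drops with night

The third line: three (1), watermelon (4), drops (1), with (1), night (1) → 8

8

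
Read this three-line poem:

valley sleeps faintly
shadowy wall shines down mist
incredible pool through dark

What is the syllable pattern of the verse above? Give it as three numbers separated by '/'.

Line 1: "valley sleeps faintly": 2+1+2 = 5
Line 2: "shadowy wall shines down mist": 3+1+1+1+1 = 7
Line 3: "incredible pool through dark": 4+1+1+1 = 7

5/7/7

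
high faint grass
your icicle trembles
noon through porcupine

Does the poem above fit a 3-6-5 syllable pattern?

Yes

Line 1: high(1) + faint(1) + grass(1) = 3 ✓
Line 2: your(1) + icicle(3) + trembles(2) = 6 ✓
Line 3: noon(1) + through(1) + porcupine(3) = 5 ✓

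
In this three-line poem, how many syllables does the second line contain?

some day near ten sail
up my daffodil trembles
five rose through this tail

7

The second line: "up my daffodil trembles": 1+1+3+2 = 7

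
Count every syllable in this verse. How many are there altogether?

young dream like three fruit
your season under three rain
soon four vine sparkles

Line 1: young(1) + dream(1) + like(1) + three(1) + fruit(1) = 5
Line 2: your(1) + season(2) + under(2) + three(1) + rain(1) = 7
Line 3: soon(1) + four(1) + vine(1) + sparkles(2) = 5
Total: 5 + 7 + 5 = 17

17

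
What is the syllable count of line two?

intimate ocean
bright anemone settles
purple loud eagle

7

Line two: "bright anemone settles": 1+4+2 = 7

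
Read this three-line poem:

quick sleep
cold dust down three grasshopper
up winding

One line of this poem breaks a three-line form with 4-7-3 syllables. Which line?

The first line

Line 1: quick(1) + sleep(1) = 2 (expected 4)
Line 2: cold(1) + dust(1) + down(1) + three(1) + grasshopper(3) = 7 ✓
Line 3: up(1) + winding(2) = 3 ✓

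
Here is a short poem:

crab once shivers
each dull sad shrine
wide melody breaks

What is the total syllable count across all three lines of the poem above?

Line 1: crab(1) + once(1) + shivers(2) = 4
Line 2: each(1) + dull(1) + sad(1) + shrine(1) = 4
Line 3: wide(1) + melody(3) + breaks(1) = 5
Total: 4 + 4 + 5 = 13

13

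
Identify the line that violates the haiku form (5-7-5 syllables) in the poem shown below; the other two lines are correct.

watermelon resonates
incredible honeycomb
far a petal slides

Line 1: "watermelon resonates": 4+3 = 7 (expected 5)
Line 2: "incredible honeycomb": 4+3 = 7 ✓
Line 3: "far a petal slides": 1+1+2+1 = 5 ✓

Line 1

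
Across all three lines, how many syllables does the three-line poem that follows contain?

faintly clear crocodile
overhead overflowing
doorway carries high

Line 1: "faintly clear crocodile": 2+1+3 = 6
Line 2: "overhead overflowing": 3+4 = 7
Line 3: "doorway carries high": 2+2+1 = 5
Total: 6 + 7 + 5 = 18

18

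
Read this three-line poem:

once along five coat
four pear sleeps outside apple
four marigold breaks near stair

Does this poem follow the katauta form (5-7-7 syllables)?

Yes

Line 1: once (1), along (2), five (1), coat (1) → 5 ✓
Line 2: four (1), pear (1), sleeps (1), outside (2), apple (2) → 7 ✓
Line 3: four (1), marigold (3), breaks (1), near (1), stair (1) → 7 ✓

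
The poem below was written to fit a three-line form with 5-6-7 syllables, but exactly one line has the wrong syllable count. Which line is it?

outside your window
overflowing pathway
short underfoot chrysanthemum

Line 3

Line 1: "outside your window": 2+1+2 = 5 ✓
Line 2: "overflowing pathway": 4+2 = 6 ✓
Line 3: "short underfoot chrysanthemum": 1+3+4 = 8 (expected 7)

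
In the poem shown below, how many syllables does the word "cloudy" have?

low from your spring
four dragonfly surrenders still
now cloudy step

2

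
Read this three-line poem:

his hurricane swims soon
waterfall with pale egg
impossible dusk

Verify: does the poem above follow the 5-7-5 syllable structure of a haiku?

Line 1: his(1) + hurricane(3) + swims(1) + soon(1) = 6 (expected 5)
Line 2: waterfall(3) + with(1) + pale(1) + egg(1) = 6 (expected 7)
Line 3: impossible(4) + dusk(1) = 5 ✓

No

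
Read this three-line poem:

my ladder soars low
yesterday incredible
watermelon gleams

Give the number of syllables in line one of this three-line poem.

5

Line one: "my ladder soars low": 1+2+1+1 = 5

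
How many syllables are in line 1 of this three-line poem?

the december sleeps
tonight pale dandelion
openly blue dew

Line 1: the(1) + december(3) + sleeps(1) = 5

5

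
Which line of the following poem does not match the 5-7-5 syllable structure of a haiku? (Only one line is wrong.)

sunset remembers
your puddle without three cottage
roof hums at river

The second line

Line 1: "sunset remembers": 2+3 = 5 ✓
Line 2: "your puddle without three cottage": 1+2+2+1+2 = 8 (expected 7)
Line 3: "roof hums at river": 1+1+1+2 = 5 ✓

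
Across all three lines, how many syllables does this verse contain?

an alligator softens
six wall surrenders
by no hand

Line 1: "an alligator softens": 1+4+2 = 7
Line 2: "six wall surrenders": 1+1+3 = 5
Line 3: "by no hand": 1+1+1 = 3
Total: 7 + 5 + 3 = 15

15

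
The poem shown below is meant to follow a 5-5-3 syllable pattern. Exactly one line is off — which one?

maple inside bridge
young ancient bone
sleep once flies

Line 2

Line 1: maple (2), inside (2), bridge (1) → 5 ✓
Line 2: young (1), ancient (2), bone (1) → 4 (expected 5)
Line 3: sleep (1), once (1), flies (1) → 3 ✓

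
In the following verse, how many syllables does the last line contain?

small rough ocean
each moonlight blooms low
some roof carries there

The last line: some (1), roof (1), carries (2), there (1) → 5

5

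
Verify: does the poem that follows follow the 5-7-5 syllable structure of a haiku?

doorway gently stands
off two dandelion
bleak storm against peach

No

Line 1: "doorway gently stands": 2+2+1 = 5 ✓
Line 2: "off two dandelion": 1+1+4 = 6 (expected 7)
Line 3: "bleak storm against peach": 1+1+2+1 = 5 ✓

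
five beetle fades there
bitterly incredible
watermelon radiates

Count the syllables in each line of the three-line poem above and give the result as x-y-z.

5-7-7

Line 1: "five beetle fades there": 1+2+1+1 = 5
Line 2: "bitterly incredible": 3+4 = 7
Line 3: "watermelon radiates": 4+3 = 7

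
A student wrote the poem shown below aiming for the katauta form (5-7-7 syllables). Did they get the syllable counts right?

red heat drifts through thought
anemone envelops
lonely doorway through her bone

Yes

Line 1: red (1), heat (1), drifts (1), through (1), thought (1) → 5 ✓
Line 2: anemone (4), envelops (3) → 7 ✓
Line 3: lonely (2), doorway (2), through (1), her (1), bone (1) → 7 ✓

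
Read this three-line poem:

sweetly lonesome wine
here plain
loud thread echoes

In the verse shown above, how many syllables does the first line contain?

The first line: sweetly(2) + lonesome(2) + wine(1) = 5

5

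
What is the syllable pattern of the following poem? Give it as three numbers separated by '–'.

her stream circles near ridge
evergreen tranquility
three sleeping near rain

Line 1: her (1), stream (1), circles (2), near (1), ridge (1) → 6
Line 2: evergreen (3), tranquility (4) → 7
Line 3: three (1), sleeping (2), near (1), rain (1) → 5

6–7–5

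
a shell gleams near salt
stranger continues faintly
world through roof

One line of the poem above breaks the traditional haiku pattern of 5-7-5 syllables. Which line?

Line 3

Line 1: a(1) + shell(1) + gleams(1) + near(1) + salt(1) = 5 ✓
Line 2: stranger(2) + continues(3) + faintly(2) = 7 ✓
Line 3: world(1) + through(1) + roof(1) = 3 (expected 5)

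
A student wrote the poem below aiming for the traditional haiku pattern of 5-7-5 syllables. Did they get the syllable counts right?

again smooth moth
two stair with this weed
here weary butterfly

No

Line 1: again (2), smooth (1), moth (1) → 4 (expected 5)
Line 2: two (1), stair (1), with (1), this (1), weed (1) → 5 (expected 7)
Line 3: here (1), weary (2), butterfly (3) → 6 (expected 5)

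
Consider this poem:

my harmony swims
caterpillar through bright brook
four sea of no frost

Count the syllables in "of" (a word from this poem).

1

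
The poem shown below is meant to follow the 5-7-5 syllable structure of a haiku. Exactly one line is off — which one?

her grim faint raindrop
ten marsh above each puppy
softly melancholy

Line 1: her (1), grim (1), faint (1), raindrop (2) → 5 ✓
Line 2: ten (1), marsh (1), above (2), each (1), puppy (2) → 7 ✓
Line 3: softly (2), melancholy (4) → 6 (expected 5)

Line 3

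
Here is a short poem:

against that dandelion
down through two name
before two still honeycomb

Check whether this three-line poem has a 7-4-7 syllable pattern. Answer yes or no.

Yes

Line 1: "against that dandelion": 2+1+4 = 7 ✓
Line 2: "down through two name": 1+1+1+1 = 4 ✓
Line 3: "before two still honeycomb": 2+1+1+3 = 7 ✓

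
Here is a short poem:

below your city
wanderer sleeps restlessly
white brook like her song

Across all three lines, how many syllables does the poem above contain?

17

Line 1: below (2), your (1), city (2) → 5
Line 2: wanderer (3), sleeps (1), restlessly (3) → 7
Line 3: white (1), brook (1), like (1), her (1), song (1) → 5
Total: 5 + 7 + 5 = 17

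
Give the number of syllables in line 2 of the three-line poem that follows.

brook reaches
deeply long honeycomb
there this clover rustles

Line 2: deeply (2), long (1), honeycomb (3) → 6

6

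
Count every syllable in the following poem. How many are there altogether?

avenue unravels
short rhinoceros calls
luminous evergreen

18

Line 1: "avenue unravels": 3+3 = 6
Line 2: "short rhinoceros calls": 1+4+1 = 6
Line 3: "luminous evergreen": 3+3 = 6
Total: 6 + 6 + 6 = 18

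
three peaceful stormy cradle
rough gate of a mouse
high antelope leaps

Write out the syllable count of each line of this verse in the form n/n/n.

Line 1: "three peaceful stormy cradle": 1+2+2+2 = 7
Line 2: "rough gate of a mouse": 1+1+1+1+1 = 5
Line 3: "high antelope leaps": 1+3+1 = 5

7/5/5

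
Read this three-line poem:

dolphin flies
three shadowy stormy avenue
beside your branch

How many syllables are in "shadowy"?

"shadowy" has 3 syllables.

3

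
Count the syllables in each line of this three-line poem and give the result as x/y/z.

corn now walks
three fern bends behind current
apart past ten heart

3/7/5

Line 1: corn (1), now (1), walks (1) → 3
Line 2: three (1), fern (1), bends (1), behind (2), current (2) → 7
Line 3: apart (2), past (1), ten (1), heart (1) → 5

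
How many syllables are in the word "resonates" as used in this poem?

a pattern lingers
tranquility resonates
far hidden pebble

"resonates" has 3 syllables.

3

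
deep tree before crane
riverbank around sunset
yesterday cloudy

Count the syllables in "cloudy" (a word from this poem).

2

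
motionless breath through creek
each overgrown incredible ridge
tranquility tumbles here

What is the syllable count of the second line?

9

The second line: each(1) + overgrown(3) + incredible(4) + ridge(1) = 9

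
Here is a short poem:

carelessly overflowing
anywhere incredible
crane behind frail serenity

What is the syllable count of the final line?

8

The final line: crane (1), behind (2), frail (1), serenity (4) → 8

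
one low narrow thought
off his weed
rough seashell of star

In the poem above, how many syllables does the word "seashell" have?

"seashell" has 2 syllables.

2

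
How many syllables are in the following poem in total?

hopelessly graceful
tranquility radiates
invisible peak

Line 1: hopelessly(3) + graceful(2) = 5
Line 2: tranquility(4) + radiates(3) = 7
Line 3: invisible(4) + peak(1) = 5
Total: 5 + 7 + 5 = 17

17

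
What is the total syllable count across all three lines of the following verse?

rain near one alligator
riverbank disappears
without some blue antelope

Line 1: rain (1), near (1), one (1), alligator (4) → 7
Line 2: riverbank (3), disappears (3) → 6
Line 3: without (2), some (1), blue (1), antelope (3) → 7
Total: 7 + 6 + 7 = 20

20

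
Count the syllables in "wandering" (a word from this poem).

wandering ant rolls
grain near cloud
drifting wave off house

3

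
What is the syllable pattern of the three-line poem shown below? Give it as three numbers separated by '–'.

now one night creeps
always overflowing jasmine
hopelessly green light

4–8–5

Line 1: now (1), one (1), night (1), creeps (1) → 4
Line 2: always (2), overflowing (4), jasmine (2) → 8
Line 3: hopelessly (3), green (1), light (1) → 5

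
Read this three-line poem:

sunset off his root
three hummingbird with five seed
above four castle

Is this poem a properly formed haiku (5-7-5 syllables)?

Line 1: sunset (2), off (1), his (1), root (1) → 5 ✓
Line 2: three (1), hummingbird (3), with (1), five (1), seed (1) → 7 ✓
Line 3: above (2), four (1), castle (2) → 5 ✓

Yes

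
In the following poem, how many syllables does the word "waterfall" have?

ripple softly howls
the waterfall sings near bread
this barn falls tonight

3

"waterfall" has 3 syllables.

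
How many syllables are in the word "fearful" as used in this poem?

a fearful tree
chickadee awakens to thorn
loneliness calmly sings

2

"fearful" has 2 syllables.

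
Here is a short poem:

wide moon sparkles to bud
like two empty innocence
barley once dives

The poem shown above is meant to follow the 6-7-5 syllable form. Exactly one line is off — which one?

The third line

Line 1: "wide moon sparkles to bud": 1+1+2+1+1 = 6 ✓
Line 2: "like two empty innocence": 1+1+2+3 = 7 ✓
Line 3: "barley once dives": 2+1+1 = 4 (expected 5)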